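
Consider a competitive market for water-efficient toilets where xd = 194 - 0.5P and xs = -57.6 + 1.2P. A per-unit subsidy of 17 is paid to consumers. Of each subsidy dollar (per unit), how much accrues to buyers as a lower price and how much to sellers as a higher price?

Pre-subsidy: 194 - 0.5P = -57.6 + 1.2P gives P* = 148, x* = 120.
With the rebate, buyers effectively pay Pb = Ps − 17, where Ps is the price sellers receive.
Demand in terms of Ps becomes xd = 194 − 0.5(Ps − 17) = 202.5 - 0.5Ps. Setting this equal to supply: 202.5 - 0.5Ps = -57.6 + 1.2Ps, so Ps = 153.
Buyers pay Pb = 153 − 17 = 136; x' = -57.6 + 1.2·153 = 126.
Buyers' price falls by P* − Pb = 148 − 136 = 12; sellers' price rises by Ps − P* = 153 − 148 = 5.

Buyers gain 12 per unit; sellers gain 5 per unit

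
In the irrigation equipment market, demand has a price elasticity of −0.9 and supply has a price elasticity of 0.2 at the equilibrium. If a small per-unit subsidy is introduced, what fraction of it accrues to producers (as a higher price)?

Producer share = 9/11

For a small subsidy around the equilibrium, the benefit split depends on the relative slopes, which at a point are proportional to the elasticities.
Buyer share = εs/(εs + |εd|) = 0.2/(0.2 + 0.9) = 2/11; seller share = |εd|/(εs + |εd|) = 9/11.
So producers capture 9/11 of the subsidy.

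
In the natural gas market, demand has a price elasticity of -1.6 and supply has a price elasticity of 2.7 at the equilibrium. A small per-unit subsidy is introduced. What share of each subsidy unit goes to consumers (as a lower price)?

Consumer share = 27/43

For a small subsidy around the equilibrium, the benefit split depends on the relative slopes, which at a point are proportional to the elasticities.
Buyer share = εs/(εs + |εd|) = 2.7/(2.7 + 1.6) = 27/43; seller share = |εd|/(εs + |εd|) = 16/43.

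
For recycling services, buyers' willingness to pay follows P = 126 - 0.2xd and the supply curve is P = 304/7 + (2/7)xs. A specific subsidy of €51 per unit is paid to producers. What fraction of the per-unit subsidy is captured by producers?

Pre-subsidy: 126 - 0.2x = 304/7 + (2/7)x gives x* = 170 and P* = 92.
With the subsidy, sellers receive Ps = Pb + 51 for each unit, where Pb is the price buyers pay.
On the curves, Pb = 126 - 0.2x and Ps = 304/7 + (2/7)x; the wedge Ps − Pb = 51 gives 304/7 + (2/7)x − (126 - 0.2x) = 51, so x' = 275.
Then Pb = 126 − 0.2·275 = 71 and Ps = 304/7 + (2/7)·275 = 122.
Buyers' price falls by P* − Pb = 92 − 71 = 21; sellers' price rises by Ps − P* = 122 − 92 = 30.
So producers capture 30/51 = 10/17 of each unit of subsidy.

Producer share = 10/17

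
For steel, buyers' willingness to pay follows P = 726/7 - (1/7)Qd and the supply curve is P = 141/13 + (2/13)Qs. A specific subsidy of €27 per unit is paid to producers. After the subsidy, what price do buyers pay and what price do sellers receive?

Buyers pay €46; sellers receive €73

Pre-subsidy: 726/7 - (1/7)Q = 141/13 + (2/13)Q gives Q* = 313 and P* = 59.
With the subsidy, sellers receive Ps = Pb + 27 for each unit, where Pb is the price buyers pay.
On the curves, Pb = 726/7 - (1/7)Q and Ps = 141/13 + (2/13)Q; the wedge Ps − Pb = 27 gives 141/13 + (2/13)Q − (726/7 - (1/7)Q) = 27, so Q' = 404.
Then Pb = 726/7 − (1/7)·404 = 46 and Ps = 141/13 + (2/13)·404 = 73.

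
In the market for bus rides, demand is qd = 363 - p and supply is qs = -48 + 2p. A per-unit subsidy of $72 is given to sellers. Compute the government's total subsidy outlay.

Pre-subsidy: 363 - p = -48 + 2p gives p* = 137, q* = 226.
With the subsidy, sellers receive ps = pb + 72 for each unit, where pb is the price buyers pay.
Supply in terms of pb becomes qs = -48 + 2(pb + 72) = 96 + 2pb. Setting this equal to demand: 363 - pb = 96 + 2pb, so pb = 89.
Sellers receive ps = 89 + 72 = 161; q' = 363 − 1·89 = 274.
Government outlay = subsidy × quantity = 72 × 274 = 19728.

Government cost = $19728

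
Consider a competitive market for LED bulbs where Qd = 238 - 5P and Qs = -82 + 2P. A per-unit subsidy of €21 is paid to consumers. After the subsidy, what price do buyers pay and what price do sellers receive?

Pre-subsidy: 238 - 5P = -82 + 2P gives P* = 320/7, Q* = 66/7.
With the rebate, buyers effectively pay Pb = Ps − 21, where Ps is the price sellers receive.
Demand in terms of Ps becomes Qd = 238 − 5(Ps − 21) = 343 - 5Ps. Setting this equal to supply: 343 - 5Ps = -82 + 2Ps, so Ps = 425/7.
Buyers pay Pb = 425/7 − 21 = 278/7; Q' = -82 + 2·(425/7) = 276/7.

Buyers pay 278/7; sellers receive 425/7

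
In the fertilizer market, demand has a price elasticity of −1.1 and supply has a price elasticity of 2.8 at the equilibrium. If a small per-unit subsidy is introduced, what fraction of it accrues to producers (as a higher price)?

Producer share = 11/39

For a small subsidy around the equilibrium, the benefit split depends on the relative slopes, which at a point are proportional to the elasticities.
Buyer share = εs/(εs + |εd|) = 2.8/(2.8 + 1.1) = 28/39; seller share = |εd|/(εs + |εd|) = 11/39.
So producers capture 11/39 of the subsidy.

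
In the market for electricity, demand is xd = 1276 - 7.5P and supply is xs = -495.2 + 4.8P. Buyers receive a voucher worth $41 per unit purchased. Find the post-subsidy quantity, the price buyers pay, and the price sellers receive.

Pre-subsidy: 1276 - 7.5P = -495.2 + 4.8P gives P* = 144, x* = 196.
With the rebate, buyers effectively pay Pb = Ps − 41, where Ps is the price sellers receive.
Demand in terms of Ps becomes xd = 1276 − 7.5(Ps − 41) = 1583.5 - 7.5Ps. Setting this equal to supply: 1583.5 - 7.5Ps = -495.2 + 4.8Ps, so Ps = 169.
Buyers pay Pb = 169 − 41 = 128; x' = -495.2 + 4.8·169 = 316.

x' = 316; buyers pay $128; sellers receive $169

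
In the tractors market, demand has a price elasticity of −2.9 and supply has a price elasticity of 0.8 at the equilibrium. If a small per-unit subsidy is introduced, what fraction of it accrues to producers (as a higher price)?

For a small subsidy around the equilibrium, the benefit split depends on the relative slopes, which at a point are proportional to the elasticities.
Buyer share = εs/(εs + |εd|) = 0.8/(0.8 + 2.9) = 8/37; seller share = |εd|/(εs + |εd|) = 29/37.
So producers capture 29/37 of the subsidy.

Producer share = 29/37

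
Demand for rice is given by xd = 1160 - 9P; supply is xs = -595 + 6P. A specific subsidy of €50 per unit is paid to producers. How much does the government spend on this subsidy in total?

Government cost = €14350

Pre-subsidy: 1160 - 9P = -595 + 6P gives P* = 117, x* = 107.
With the subsidy, sellers receive Ps = Pb + 50 for each unit, where Pb is the price buyers pay.
Supply in terms of Pb becomes xs = -595 + 6(Pb + 50) = -295 + 6Pb. Setting this equal to demand: 1160 - 9Pb = -295 + 6Pb, so Pb = 97.
Sellers receive Ps = 97 + 50 = 147; x' = 1160 − 9·97 = 287.
Government outlay = subsidy × quantity = 50 × 287 = 14350.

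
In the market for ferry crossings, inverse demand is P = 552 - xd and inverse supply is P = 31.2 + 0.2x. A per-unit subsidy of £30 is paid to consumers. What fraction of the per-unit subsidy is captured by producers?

Pre-subsidy: 552 - x = 31.2 + 0.2x gives x* = 434 and P* = 118.
With the rebate, buyers effectively pay Pb = Ps − 30, where Ps is the price sellers receive.
On the curves, Pb = 552 - x and Ps = 31.2 + 0.2x; the wedge Ps − Pb = 30 gives 31.2 + 0.2x − (552 - x) = 30, so x' = 459.
Then Pb = 552 − 1·459 = 93 and Ps = 31.2 + 0.2·459 = 123.
Buyers' price falls by P* − Pb = 118 − 93 = 25; sellers' price rises by Ps − P* = 123 − 118 = 5.
So producers capture 5/30 = 1/6 of each unit of subsidy.

Producer share = 1/6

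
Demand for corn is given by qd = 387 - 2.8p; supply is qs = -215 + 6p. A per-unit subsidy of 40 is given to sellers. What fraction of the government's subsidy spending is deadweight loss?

DWL / government spending = 42/299

Pre-subsidy: 387 - 2.8p = -215 + 6p gives p* = 1505/22, q* = 2150/11.
With the subsidy, sellers receive ps = pb + 40 for each unit, where pb is the price buyers pay.
Supply in terms of pb becomes qs = -215 + 6(pb + 40) = 25 + 6pb. Setting this equal to demand: 387 - 2.8pb = 25 + 6pb, so pb = 905/22.
Sellers receive ps = 905/22 + 40 = 1785/22; q' = 387 − 2.8·(905/22) = 2990/11.
ΔCS = ½(2150/11 + 2990/11)(1505/22 − 905/22) = 771000/121; ΔPS = ½(2150/11 + 2990/11)(1785/22 − 1505/22) = 359800/121.
Government spending = 40 × 2990/11 = 119600/11.
DWL = ½ × 40 × (2990/11 − 2150/11) = 16800/11; fraction = (16800/11) / (119600/11) = 42/299.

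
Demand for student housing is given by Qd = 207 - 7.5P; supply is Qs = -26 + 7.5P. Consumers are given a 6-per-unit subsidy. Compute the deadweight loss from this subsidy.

Pre-subsidy: 207 - 7.5P = -26 + 7.5P gives P* = 233/15, Q* = 90.5.
With the rebate, buyers effectively pay Pb = Ps − 6, where Ps is the price sellers receive.
Demand in terms of Ps becomes Qd = 207 − 7.5(Ps − 6) = 252 - 7.5Ps. Setting this equal to supply: 252 - 7.5Ps = -26 + 7.5Ps, so Ps = 278/15.
Buyers pay Pb = 278/15 − 6 = 188/15; Q' = -26 + 7.5·(278/15) = 113.
The subsidy expands output by 113 − 90.5 = 22.5 past the efficient level; on those units the gap between marginal cost and willingness to pay runs from 0 up to 6.
DWL = ½ × 6 × 22.5 = 67.5.

Deadweight loss = 67.5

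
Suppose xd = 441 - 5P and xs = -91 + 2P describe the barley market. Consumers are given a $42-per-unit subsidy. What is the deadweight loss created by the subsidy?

Deadweight loss = $1260

Pre-subsidy: 441 - 5P = -91 + 2P gives P* = 76, x* = 61.
With the rebate, buyers effectively pay Pb = Ps − 42, where Ps is the price sellers receive.
Demand in terms of Ps becomes xd = 441 − 5(Ps − 42) = 651 - 5Ps. Setting this equal to supply: 651 - 5Ps = -91 + 2Ps, so Ps = 106.
Buyers pay Pb = 106 − 42 = 64; x' = -91 + 2·106 = 121.
The subsidy expands output by 121 − 61 = 60 past the efficient level; on those units the gap between marginal cost and willingness to pay runs from 0 up to 42.
DWL = ½ × 42 × 60 = 1260.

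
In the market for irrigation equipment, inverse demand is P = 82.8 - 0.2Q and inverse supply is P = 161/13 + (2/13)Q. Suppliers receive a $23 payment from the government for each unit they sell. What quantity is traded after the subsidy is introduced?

Pre-subsidy: 82.8 - 0.2Q = 161/13 + (2/13)Q gives Q* = 199 and P* = 43.
With the subsidy, sellers receive Ps = Pb + 23 for each unit, where Pb is the price buyers pay.
On the curves, Pb = 82.8 - 0.2Q and Ps = 161/13 + (2/13)Q; the wedge Ps − Pb = 23 gives 161/13 + (2/13)Q − (82.8 - 0.2Q) = 23, so Q' = 264.
Then Pb = 82.8 − 0.2·264 = 30 and Ps = 161/13 + (2/13)·264 = 53.

Q' = 264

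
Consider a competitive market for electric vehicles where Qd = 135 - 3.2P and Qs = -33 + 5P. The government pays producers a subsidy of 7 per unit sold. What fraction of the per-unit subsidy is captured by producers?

Producer share = 16/41

Pre-subsidy: 135 - 3.2P = -33 + 5P gives P* = 840/41, Q* = 2847/41.
With the subsidy, sellers receive Ps = Pb + 7 for each unit, where Pb is the price buyers pay.
Supply in terms of Pb becomes Qs = -33 + 5(Pb + 7) = 2 + 5Pb. Setting this equal to demand: 135 - 3.2Pb = 2 + 5Pb, so Pb = 665/41.
Sellers receive Ps = 665/41 + 7 = 952/41; Q' = 135 − 3.2·(665/41) = 3407/41.
Buyers' price falls by P* − Pb = 840/41 − 665/41 = 175/41; sellers' price rises by Ps − P* = 952/41 − 840/41 = 112/41.
So producers capture (112/41)/7 = 16/41 of each unit of subsidy.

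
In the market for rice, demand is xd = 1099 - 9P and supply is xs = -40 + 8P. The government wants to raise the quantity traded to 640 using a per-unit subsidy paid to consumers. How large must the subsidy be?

Required subsidy s = 34 per unit

At x = 640, invert demand for the buyer price: Pb = (1099 − 640)/9 = 51; invert supply for the seller price: Ps = (640 − (-40))/8 = 85.
The subsidy must fill the gap: s = Ps − Pb = 85 − 51 = 34.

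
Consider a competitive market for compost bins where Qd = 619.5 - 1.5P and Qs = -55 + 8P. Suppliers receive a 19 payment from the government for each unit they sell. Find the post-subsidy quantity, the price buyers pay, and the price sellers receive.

Pre-subsidy: 619.5 - 1.5P = -55 + 8P gives P* = 71, Q* = 513.
With the subsidy, sellers receive Ps = Pb + 19 for each unit, where Pb is the price buyers pay.
Supply in terms of Pb becomes Qs = -55 + 8(Pb + 19) = 97 + 8Pb. Setting this equal to demand: 619.5 - 1.5Pb = 97 + 8Pb, so Pb = 55.
Sellers receive Ps = 55 + 19 = 74; Q' = 619.5 − 1.5·55 = 537.

Q' = 537; buyers pay 55; sellers receive 74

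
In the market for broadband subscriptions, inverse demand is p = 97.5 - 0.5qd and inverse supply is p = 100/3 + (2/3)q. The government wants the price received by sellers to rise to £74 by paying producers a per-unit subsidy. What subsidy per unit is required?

At a seller price of 74, quantity supplied is -50 + 1.5·74 = 61.
Buyers absorb 61 only when they pay pb = 97.5 − 0.5·61 = 67.
s = ps − pb = 74 − 67 = 7.

Required subsidy s = £7 per unit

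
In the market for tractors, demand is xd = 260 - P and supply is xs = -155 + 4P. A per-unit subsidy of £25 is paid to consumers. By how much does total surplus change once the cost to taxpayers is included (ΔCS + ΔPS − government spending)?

Net change in total surplus = -£250

Pre-subsidy: 260 - P = -155 + 4P gives P* = 83, x* = 177.
With the rebate, buyers effectively pay Pb = Ps − 25, where Ps is the price sellers receive.
Demand in terms of Ps becomes xd = 260 − 1(Ps − 25) = 285 - Ps. Setting this equal to supply: 285 - Ps = -155 + 4Ps, so Ps = 88.
Buyers pay Pb = 88 − 25 = 63; x' = -155 + 4·88 = 197.
ΔCS = ½(177 + 197)(83 − 63) = 3740; ΔPS = ½(177 + 197)(88 − 83) = 935.
Government spending = 25 × 197 = 4925.
Net change = 3740 + 935 − 4925 = -250. The loss equals the DWL triangle ½·25·20.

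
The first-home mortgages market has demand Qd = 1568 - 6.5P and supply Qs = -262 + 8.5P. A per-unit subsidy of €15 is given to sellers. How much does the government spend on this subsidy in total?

Pre-subsidy: 1568 - 6.5P = -262 + 8.5P gives P* = 122, Q* = 775.
With the subsidy, sellers receive Ps = Pb + 15 for each unit, where Pb is the price buyers pay.
Supply in terms of Pb becomes Qs = -262 + 8.5(Pb + 15) = -134.5 + 8.5Pb. Setting this equal to demand: 1568 - 6.5Pb = -134.5 + 8.5Pb, so Pb = 113.5.
Sellers receive Ps = 113.5 + 15 = 128.5; Q' = 1568 − 6.5·113.5 = 830.25.
Government outlay = subsidy × quantity = 15 × 830.25 = 12453.75.

Government cost = €12453.75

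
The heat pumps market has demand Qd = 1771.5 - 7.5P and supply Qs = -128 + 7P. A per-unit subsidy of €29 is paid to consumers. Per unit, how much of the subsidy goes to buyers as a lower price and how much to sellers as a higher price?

Pre-subsidy: 1771.5 - 7.5P = -128 + 7P gives P* = 131, Q* = 789.
With the rebate, buyers effectively pay Pb = Ps − 29, where Ps is the price sellers receive.
Demand in terms of Ps becomes Qd = 1771.5 − 7.5(Ps − 29) = 1989 - 7.5Ps. Setting this equal to supply: 1989 - 7.5Ps = -128 + 7Ps, so Ps = 146.
Buyers pay Pb = 146 − 29 = 117; Q' = -128 + 7·146 = 894.
Buyers' price falls by P* − Pb = 131 − 117 = 14; sellers' price rises by Ps − P* = 146 − 131 = 15.

Buyers gain €14 per unit; sellers gain €15 per unit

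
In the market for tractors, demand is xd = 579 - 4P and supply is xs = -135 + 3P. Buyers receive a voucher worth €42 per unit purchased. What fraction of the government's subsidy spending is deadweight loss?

DWL / government spending = 4/27

Pre-subsidy: 579 - 4P = -135 + 3P gives P* = 102, x* = 171.
With the rebate, buyers effectively pay Pb = Ps − 42, where Ps is the price sellers receive.
Demand in terms of Ps becomes xd = 579 − 4(Ps − 42) = 747 - 4Ps. Setting this equal to supply: 747 - 4Ps = -135 + 3Ps, so Ps = 126.
Buyers pay Pb = 126 − 42 = 84; x' = -135 + 3·126 = 243.
ΔCS = ½(171 + 243)(102 − 84) = 3726; ΔPS = ½(171 + 243)(126 − 102) = 4968.
Government spending = 42 × 243 = 10206.
DWL = ½ × 42 × (243 − 171) = 1512; fraction = 1512 / 10206 = 4/27.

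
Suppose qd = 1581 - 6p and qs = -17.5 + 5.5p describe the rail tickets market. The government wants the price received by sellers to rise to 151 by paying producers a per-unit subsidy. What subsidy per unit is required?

At a seller price of 151, quantity supplied is -17.5 + 5.5·151 = 813.
Buyers absorb 813 only when they pay pb with 1581 − 6·pb = 813, i.e. pb = 128.
s = ps − pb = 151 − 128 = 23.

Required subsidy s = 23 per unit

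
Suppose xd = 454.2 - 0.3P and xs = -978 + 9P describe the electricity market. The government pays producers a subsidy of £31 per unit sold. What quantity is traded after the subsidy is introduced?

Pre-subsidy: 454.2 - 0.3P = -978 + 9P gives P* = 154, x* = 408.
With the subsidy, sellers receive Ps = Pb + 31 for each unit, where Pb is the price buyers pay.
Supply in terms of Pb becomes xs = -978 + 9(Pb + 31) = -699 + 9Pb. Setting this equal to demand: 454.2 - 0.3Pb = -699 + 9Pb, so Pb = 124.
Sellers receive Ps = 124 + 31 = 155; x' = 454.2 − 0.3·124 = 417.

x' = 417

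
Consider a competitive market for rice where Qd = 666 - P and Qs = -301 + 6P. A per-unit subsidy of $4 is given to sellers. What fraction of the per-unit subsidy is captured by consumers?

Consumer share = 6/7

Pre-subsidy: 666 - P = -301 + 6P gives P* = 967/7, Q* = 3695/7.
With the subsidy, sellers receive Ps = Pb + 4 for each unit, where Pb is the price buyers pay.
Supply in terms of Pb becomes Qs = -301 + 6(Pb + 4) = -277 + 6Pb. Setting this equal to demand: 666 - Pb = -277 + 6Pb, so Pb = 943/7.
Sellers receive Ps = 943/7 + 4 = 971/7; Q' = 666 − 1·(943/7) = 3719/7.
Buyers' price falls by P* − Pb = 967/7 − 943/7 = 24/7; sellers' price rises by Ps − P* = 971/7 − 967/7 = 4/7.
So consumers capture (24/7)/4 = 6/7 of each unit of subsidy.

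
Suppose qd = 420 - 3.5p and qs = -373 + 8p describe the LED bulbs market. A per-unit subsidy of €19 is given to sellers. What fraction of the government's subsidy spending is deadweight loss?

DWL / government spending = 76/739

Pre-subsidy: 420 - 3.5p = -373 + 8p gives p* = 1586/23, q* = 4109/23.
With the subsidy, sellers receive ps = pb + 19 for each unit, where pb is the price buyers pay.
Supply in terms of pb becomes qs = -373 + 8(pb + 19) = -221 + 8pb. Setting this equal to demand: 420 - 3.5pb = -221 + 8pb, so pb = 1282/23.
Sellers receive ps = 1282/23 + 19 = 1719/23; q' = 420 − 3.5·(1282/23) = 5173/23.
ΔCS = ½(4109/23 + 5173/23)(1586/23 − 1282/23) = 1410864/529; ΔPS = ½(4109/23 + 5173/23)(1719/23 − 1586/23) = 617253/529.
Government spending = 19 × 5173/23 = 98287/23.
DWL = ½ × 19 × (5173/23 − 4109/23) = 10108/23; fraction = (10108/23) / (98287/23) = 76/739.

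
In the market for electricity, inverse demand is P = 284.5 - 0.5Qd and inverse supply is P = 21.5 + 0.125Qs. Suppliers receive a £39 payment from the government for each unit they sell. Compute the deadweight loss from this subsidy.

Pre-subsidy: 284.5 - 0.5Q = 21.5 + 0.125Q gives Q* = 420.8 and P* = 74.1.
With the subsidy, sellers receive Ps = Pb + 39 for each unit, where Pb is the price buyers pay.
On the curves, Pb = 284.5 - 0.5Q and Ps = 21.5 + 0.125Q; the wedge Ps − Pb = 39 gives 21.5 + 0.125Q − (284.5 - 0.5Q) = 39, so Q' = 483.2.
Then Pb = 284.5 − 0.5·483.2 = 42.9 and Ps = 21.5 + 0.125·483.2 = 81.9.
The subsidy expands output by 483.2 − 420.8 = 62.4 past the efficient level; on those units the gap between marginal cost and willingness to pay runs from 0 up to 39.
DWL = ½ × 39 × 62.4 = 1216.8.

Deadweight loss = £1216.8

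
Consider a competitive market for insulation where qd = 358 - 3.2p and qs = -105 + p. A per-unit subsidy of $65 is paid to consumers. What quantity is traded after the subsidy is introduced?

q' = 1150/21

Pre-subsidy: 358 - 3.2p = -105 + p gives p* = 2315/21, q* = 110/21.
With the rebate, buyers effectively pay pb = ps − 65, where ps is the price sellers receive.
Demand in terms of ps becomes qd = 358 − 3.2(ps − 65) = 566 - 3.2ps. Setting this equal to supply: 566 - 3.2ps = -105 + ps, so ps = 3355/21.
Buyers pay pb = 3355/21 − 65 = 1990/21; q' = -105 + 1·(3355/21) = 1150/21.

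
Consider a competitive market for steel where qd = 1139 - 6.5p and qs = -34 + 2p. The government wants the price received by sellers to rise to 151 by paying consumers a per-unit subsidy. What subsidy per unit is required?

At a seller price of 151, quantity supplied is -34 + 2·151 = 268.
Buyers absorb 268 only when they pay pb with 1139 − 6.5·pb = 268, i.e. pb = 134.
s = ps − pb = 151 − 134 = 17.

Required subsidy s = 17 per unit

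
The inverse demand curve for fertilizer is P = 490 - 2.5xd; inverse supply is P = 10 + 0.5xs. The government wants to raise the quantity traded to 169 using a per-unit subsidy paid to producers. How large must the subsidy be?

Required subsidy s = 27 per unit

At x = 169, from the demand curve buyers pay Pb = 490 − 2.5·169 = 67.5; from the supply curve sellers need Ps = 10 + 0.5·169 = 94.5.
The subsidy must fill the gap: s = Ps − Pb = 94.5 − 67.5 = 27.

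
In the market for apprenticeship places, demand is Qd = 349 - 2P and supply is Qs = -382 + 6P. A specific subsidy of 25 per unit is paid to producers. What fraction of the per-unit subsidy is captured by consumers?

Consumer share = 0.75

Pre-subsidy: 349 - 2P = -382 + 6P gives P* = 91.375, Q* = 166.25.
With the subsidy, sellers receive Ps = Pb + 25 for each unit, where Pb is the price buyers pay.
Supply in terms of Pb becomes Qs = -382 + 6(Pb + 25) = -232 + 6Pb. Setting this equal to demand: 349 - 2Pb = -232 + 6Pb, so Pb = 72.625.
Sellers receive Ps = 72.625 + 25 = 97.625; Q' = 349 − 2·72.625 = 203.75.
Buyers' price falls by P* − Pb = 91.375 − 72.625 = 18.75; sellers' price rises by Ps − P* = 97.625 − 91.375 = 6.25.
So consumers capture 18.75/25 = 0.75 of each unit of subsidy.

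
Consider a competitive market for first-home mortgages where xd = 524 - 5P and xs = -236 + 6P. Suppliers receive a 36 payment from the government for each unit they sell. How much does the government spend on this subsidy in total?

Government cost = 109584/11

Pre-subsidy: 524 - 5P = -236 + 6P gives P* = 760/11, x* = 1964/11.
With the subsidy, sellers receive Ps = Pb + 36 for each unit, where Pb is the price buyers pay.
Supply in terms of Pb becomes xs = -236 + 6(Pb + 36) = -20 + 6Pb. Setting this equal to demand: 524 - 5Pb = -20 + 6Pb, so Pb = 544/11.
Sellers receive Ps = 544/11 + 36 = 940/11; x' = 524 − 5·(544/11) = 3044/11.
Government outlay = subsidy × quantity = 36 × 3044/11 = 109584/11.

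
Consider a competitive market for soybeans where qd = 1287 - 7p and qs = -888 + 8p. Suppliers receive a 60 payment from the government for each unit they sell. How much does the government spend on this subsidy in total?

Pre-subsidy: 1287 - 7p = -888 + 8p gives p* = 145, q* = 272.
With the subsidy, sellers receive ps = pb + 60 for each unit, where pb is the price buyers pay.
Supply in terms of pb becomes qs = -888 + 8(pb + 60) = -408 + 8pb. Setting this equal to demand: 1287 - 7pb = -408 + 8pb, so pb = 113.
Sellers receive ps = 113 + 60 = 173; q' = 1287 − 7·113 = 496.
Government outlay = subsidy × quantity = 60 × 496 = 29760.

Government cost = 29760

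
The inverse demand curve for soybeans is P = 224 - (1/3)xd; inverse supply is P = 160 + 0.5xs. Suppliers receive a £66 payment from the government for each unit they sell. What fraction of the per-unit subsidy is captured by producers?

Producer share = 0.6

Pre-subsidy: 224 - (1/3)x = 160 + 0.5x gives x* = 76.8 and P* = 198.4.
With the subsidy, sellers receive Ps = Pb + 66 for each unit, where Pb is the price buyers pay.
On the curves, Pb = 224 - (1/3)x and Ps = 160 + 0.5x; the wedge Ps − Pb = 66 gives 160 + 0.5x − (224 - (1/3)x) = 66, so x' = 156.
Then Pb = 224 − (1/3)·156 = 172 and Ps = 160 + 0.5·156 = 238.
Buyers' price falls by P* − Pb = 198.4 − 172 = 26.4; sellers' price rises by Ps − P* = 238 − 198.4 = 39.6.
So producers capture 39.6/66 = 0.6 of each unit of subsidy.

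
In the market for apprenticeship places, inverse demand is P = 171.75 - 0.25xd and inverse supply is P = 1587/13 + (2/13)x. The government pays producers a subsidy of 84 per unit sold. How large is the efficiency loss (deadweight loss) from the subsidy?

Deadweight loss = 8736

Pre-subsidy: 171.75 - 0.25x = 1587/13 + (2/13)x gives x* = 123 and P* = 141.
With the subsidy, sellers receive Ps = Pb + 84 for each unit, where Pb is the price buyers pay.
On the curves, Pb = 171.75 - 0.25x and Ps = 1587/13 + (2/13)x; the wedge Ps − Pb = 84 gives 1587/13 + (2/13)x − (171.75 - 0.25x) = 84, so x' = 331.
Then Pb = 171.75 − 0.25·331 = 89 and Ps = 1587/13 + (2/13)·331 = 173.
The subsidy expands output by 331 − 123 = 208 past the efficient level; on those units the gap between marginal cost and willingness to pay runs from 0 up to 84.
DWL = ½ × 84 × 208 = 8736.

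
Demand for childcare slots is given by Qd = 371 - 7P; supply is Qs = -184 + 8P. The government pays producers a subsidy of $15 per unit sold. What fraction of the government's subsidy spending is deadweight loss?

Pre-subsidy: 371 - 7P = -184 + 8P gives P* = 37, Q* = 112.
With the subsidy, sellers receive Ps = Pb + 15 for each unit, where Pb is the price buyers pay.
Supply in terms of Pb becomes Qs = -184 + 8(Pb + 15) = -64 + 8Pb. Setting this equal to demand: 371 - 7Pb = -64 + 8Pb, so Pb = 29.
Sellers receive Ps = 29 + 15 = 44; Q' = 371 − 7·29 = 168.
ΔCS = ½(112 + 168)(37 − 29) = 1120; ΔPS = ½(112 + 168)(44 − 37) = 980.
Government spending = 15 × 168 = 2520.
DWL = ½ × 15 × (168 − 112) = 420; fraction = 420 / 2520 = 1/6.

DWL / government spending = 1/6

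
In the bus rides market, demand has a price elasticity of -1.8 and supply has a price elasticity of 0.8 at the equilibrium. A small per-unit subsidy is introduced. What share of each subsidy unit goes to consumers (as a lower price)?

Consumer share = 4/13

For a small subsidy around the equilibrium, the benefit split depends on the relative slopes, which at a point are proportional to the elasticities.
Buyer share = εs/(εs + |εd|) = 0.8/(0.8 + 1.8) = 4/13; seller share = |εd|/(εs + |εd|) = 9/13.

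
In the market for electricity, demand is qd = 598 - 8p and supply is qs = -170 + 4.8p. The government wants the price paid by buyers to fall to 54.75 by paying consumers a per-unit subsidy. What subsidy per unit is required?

At a buyer price of 54.75, quantity demanded is 598 − 8·54.75 = 160.
Sellers supply 160 only when they receive ps with -170 + 4.8·ps = 160, i.e. ps = 68.75.
s = ps − pb = 68.75 − 54.75 = 14.

Required subsidy s = 14 per unit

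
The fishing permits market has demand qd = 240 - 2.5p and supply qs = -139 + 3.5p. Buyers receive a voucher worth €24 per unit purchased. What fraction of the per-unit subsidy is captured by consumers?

Consumer share = 7/12

Pre-subsidy: 240 - 2.5p = -139 + 3.5p gives p* = 379/6, q* = 985/12.
With the rebate, buyers effectively pay pb = ps − 24, where ps is the price sellers receive.
Demand in terms of ps becomes qd = 240 − 2.5(ps − 24) = 300 - 2.5ps. Setting this equal to supply: 300 - 2.5ps = -139 + 3.5ps, so ps = 439/6.
Buyers pay pb = 439/6 − 24 = 295/6; q' = -139 + 3.5·(439/6) = 1405/12.
Buyers' price falls by p* − pb = 379/6 − 295/6 = 14; sellers' price rises by ps − p* = 439/6 − 379/6 = 10.
So consumers capture 14/24 = 7/12 of each unit of subsidy.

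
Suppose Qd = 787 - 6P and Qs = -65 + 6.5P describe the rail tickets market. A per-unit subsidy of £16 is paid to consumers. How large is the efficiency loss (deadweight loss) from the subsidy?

Deadweight loss = £399.36

Pre-subsidy: 787 - 6P = -65 + 6.5P gives P* = 68.16, Q* = 378.04.
With the rebate, buyers effectively pay Pb = Ps − 16, where Ps is the price sellers receive.
Demand in terms of Ps becomes Qd = 787 − 6(Ps − 16) = 883 - 6Ps. Setting this equal to supply: 883 - 6Ps = -65 + 6.5Ps, so Ps = 75.84.
Buyers pay Pb = 75.84 − 16 = 59.84; Q' = -65 + 6.5·75.84 = 427.96.
The subsidy expands output by 427.96 − 378.04 = 49.92 past the efficient level; on those units the gap between marginal cost and willingness to pay runs from 0 up to 16.
DWL = ½ × 16 × 49.92 = 399.36.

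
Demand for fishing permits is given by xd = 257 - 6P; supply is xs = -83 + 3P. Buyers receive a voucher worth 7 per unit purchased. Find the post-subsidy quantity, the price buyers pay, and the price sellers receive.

Pre-subsidy: 257 - 6P = -83 + 3P gives P* = 340/9, x* = 91/3.
With the rebate, buyers effectively pay Pb = Ps − 7, where Ps is the price sellers receive.
Demand in terms of Ps becomes xd = 257 − 6(Ps − 7) = 299 - 6Ps. Setting this equal to supply: 299 - 6Ps = -83 + 3Ps, so Ps = 382/9.
Buyers pay Pb = 382/9 − 7 = 319/9; x' = -83 + 3·(382/9) = 133/3.

x' = 133/3; buyers pay 319/9; sellers receive 382/9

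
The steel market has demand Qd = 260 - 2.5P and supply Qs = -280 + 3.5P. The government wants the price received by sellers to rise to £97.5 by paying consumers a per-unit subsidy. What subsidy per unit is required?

At a seller price of 97.5, quantity supplied is -280 + 3.5·97.5 = 61.25.
Buyers absorb 61.25 only when they pay Pb with 260 − 2.5·Pb = 61.25, i.e. Pb = 79.5.
s = Ps − Pb = 97.5 − 79.5 = 18.

Required subsidy s = £18 per unit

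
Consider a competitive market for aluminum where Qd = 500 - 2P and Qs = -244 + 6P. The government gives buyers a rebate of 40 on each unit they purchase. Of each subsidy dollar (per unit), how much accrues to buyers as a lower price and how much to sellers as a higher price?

Pre-subsidy: 500 - 2P = -244 + 6P gives P* = 93, Q* = 314.
With the rebate, buyers effectively pay Pb = Ps − 40, where Ps is the price sellers receive.
Demand in terms of Ps becomes Qd = 500 − 2(Ps − 40) = 580 - 2Ps. Setting this equal to supply: 580 - 2Ps = -244 + 6Ps, so Ps = 103.
Buyers pay Pb = 103 − 40 = 63; Q' = -244 + 6·103 = 374.
Buyers' price falls by P* − Pb = 93 − 63 = 30; sellers' price rises by Ps − P* = 103 − 93 = 10.

Buyers gain 30 per unit; sellers gain 10 per unit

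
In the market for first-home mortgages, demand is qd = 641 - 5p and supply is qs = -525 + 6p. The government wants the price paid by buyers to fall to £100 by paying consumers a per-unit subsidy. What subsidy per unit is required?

Required subsidy s = £11 per unit

At a buyer price of 100, quantity demanded is 641 − 5·100 = 141.
Sellers supply 141 only when they receive ps with -525 + 6·ps = 141, i.e. ps = 111.
s = ps − pb = 111 − 100 = 11.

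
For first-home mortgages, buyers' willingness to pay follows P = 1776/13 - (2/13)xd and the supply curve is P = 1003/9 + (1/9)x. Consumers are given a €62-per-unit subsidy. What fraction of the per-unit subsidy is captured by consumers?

Consumer share = 18/31

Pre-subsidy: 1776/13 - (2/13)x = 1003/9 + (1/9)x gives x* = 95 and P* = 122.
With the rebate, buyers effectively pay Pb = Ps − 62, where Ps is the price sellers receive.
On the curves, Pb = 1776/13 - (2/13)x and Ps = 1003/9 + (1/9)x; the wedge Ps − Pb = 62 gives 1003/9 + (1/9)x − (1776/13 - (2/13)x) = 62, so x' = 329.
Then Pb = 1776/13 − (2/13)·329 = 86 and Ps = 1003/9 + (1/9)·329 = 148.
Buyers' price falls by P* − Pb = 122 − 86 = 36; sellers' price rises by Ps − P* = 148 − 122 = 26.
So consumers capture 36/62 = 18/31 of each unit of subsidy.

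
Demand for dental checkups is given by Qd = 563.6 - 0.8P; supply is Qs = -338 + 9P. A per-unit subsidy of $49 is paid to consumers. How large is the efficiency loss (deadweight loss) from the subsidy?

Pre-subsidy: 563.6 - 0.8P = -338 + 9P gives P* = 92, Q* = 490.
With the rebate, buyers effectively pay Pb = Ps − 49, where Ps is the price sellers receive.
Demand in terms of Ps becomes Qd = 563.6 − 0.8(Ps − 49) = 602.8 - 0.8Ps. Setting this equal to supply: 602.8 - 0.8Ps = -338 + 9Ps, so Ps = 96.
Buyers pay Pb = 96 − 49 = 47; Q' = -338 + 9·96 = 526.
The subsidy expands output by 526 − 490 = 36 past the efficient level; on those units the gap between marginal cost and willingness to pay runs from 0 up to 49.
DWL = ½ × 49 × 36 = 882.

Deadweight loss = $882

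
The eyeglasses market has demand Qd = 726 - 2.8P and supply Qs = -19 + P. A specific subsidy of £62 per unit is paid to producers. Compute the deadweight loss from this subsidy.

Deadweight loss = 26908/19

Pre-subsidy: 726 - 2.8P = -19 + P gives P* = 3725/19, Q* = 3364/19.
With the subsidy, sellers receive Ps = Pb + 62 for each unit, where Pb is the price buyers pay.
Supply in terms of Pb becomes Qs = -19 + 1(Pb + 62) = 43 + Pb. Setting this equal to demand: 726 - 2.8Pb = 43 + Pb, so Pb = 3415/19.
Sellers receive Ps = 3415/19 + 62 = 4593/19; Q' = 726 − 2.8·(3415/19) = 4232/19.
The subsidy expands output by 4232/19 − 3364/19 = 868/19 past the efficient level; on those units the gap between marginal cost and willingness to pay runs from 0 up to 62.
DWL = ½ × 62 × 868/19 = 26908/19.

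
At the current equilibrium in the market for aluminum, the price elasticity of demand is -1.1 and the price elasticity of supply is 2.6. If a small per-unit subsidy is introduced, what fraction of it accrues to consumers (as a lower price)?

For a small subsidy around the equilibrium, the benefit split depends on the relative slopes, which at a point are proportional to the elasticities.
Buyer share = εs/(εs + |εd|) = 2.6/(2.6 + 1.1) = 26/37; seller share = |εd|/(εs + |εd|) = 11/37.

Consumer share = 26/37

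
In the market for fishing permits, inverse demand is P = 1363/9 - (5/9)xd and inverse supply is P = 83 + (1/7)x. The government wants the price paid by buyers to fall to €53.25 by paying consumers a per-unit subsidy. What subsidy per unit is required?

Required subsidy s = €55 per unit

At a buyer price of 53.25, quantity demanded is 272.6 − 1.8·53.25 = 176.75.
Sellers supply 176.75 only when they receive Ps = 83 + (1/7)·176.75 = 108.25.
s = Ps − Pb = 108.25 − 53.25 = 55.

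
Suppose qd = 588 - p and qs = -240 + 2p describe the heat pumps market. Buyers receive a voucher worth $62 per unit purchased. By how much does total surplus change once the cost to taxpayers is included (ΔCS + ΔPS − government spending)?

Pre-subsidy: 588 - p = -240 + 2p gives p* = 276, q* = 312.
With the rebate, buyers effectively pay pb = ps − 62, where ps is the price sellers receive.
Demand in terms of ps becomes qd = 588 − 1(ps − 62) = 650 - ps. Setting this equal to supply: 650 - ps = -240 + 2ps, so ps = 890/3.
Buyers pay pb = 890/3 − 62 = 704/3; q' = -240 + 2·(890/3) = 1060/3.
ΔCS = ½(312 + 1060/3)(276 − 704/3) = 123752/9; ΔPS = ½(312 + 1060/3)(890/3 − 276) = 61876/9.
Government spending = 62 × 1060/3 = 65720/3.
Net change = 123752/9 + 61876/9 − 65720/3 = -3844/3. The loss equals the DWL triangle ½·62·124/3.

Net change in total surplus = -3844/3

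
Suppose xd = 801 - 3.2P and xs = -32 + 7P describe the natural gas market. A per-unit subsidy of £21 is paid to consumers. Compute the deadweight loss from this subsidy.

Pre-subsidy: 801 - 3.2P = -32 + 7P gives P* = 245/3, x* = 1619/3.
With the rebate, buyers effectively pay Pb = Ps − 21, where Ps is the price sellers receive.
Demand in terms of Ps becomes xd = 801 − 3.2(Ps − 21) = 868.2 - 3.2Ps. Setting this equal to supply: 868.2 - 3.2Ps = -32 + 7Ps, so Ps = 4501/51.
Buyers pay Pb = 4501/51 − 21 = 3430/51; x' = -32 + 7·(4501/51) = 29875/51.
The subsidy expands output by 29875/51 − 1619/3 = 784/17 past the efficient level; on those units the gap between marginal cost and willingness to pay runs from 0 up to 21.
DWL = ½ × 21 × 784/17 = 8232/17.

Deadweight loss = 8232/17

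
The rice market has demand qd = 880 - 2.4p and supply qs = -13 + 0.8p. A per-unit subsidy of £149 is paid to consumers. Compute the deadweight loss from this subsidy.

Deadweight loss = £6660.3

Pre-subsidy: 880 - 2.4p = -13 + 0.8p gives p* = 279.0625, q* = 210.25.
With the rebate, buyers effectively pay pb = ps − 149, where ps is the price sellers receive.
Demand in terms of ps becomes qd = 880 − 2.4(ps − 149) = 1237.6 - 2.4ps. Setting this equal to supply: 1237.6 - 2.4ps = -13 + 0.8ps, so ps = 390.8125.
Buyers pay pb = 390.8125 − 149 = 241.8125; q' = -13 + 0.8·390.8125 = 299.65.
The subsidy expands output by 299.65 − 210.25 = 89.4 past the efficient level; on those units the gap between marginal cost and willingness to pay runs from 0 up to 149.
DWL = ½ × 149 × 89.4 = 6660.3.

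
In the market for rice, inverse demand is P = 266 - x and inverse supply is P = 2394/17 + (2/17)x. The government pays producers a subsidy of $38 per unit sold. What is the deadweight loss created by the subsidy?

Pre-subsidy: 266 - x = 2394/17 + (2/17)x gives x* = 112 and P* = 154.
With the subsidy, sellers receive Ps = Pb + 38 for each unit, where Pb is the price buyers pay.
On the curves, Pb = 266 - x and Ps = 2394/17 + (2/17)x; the wedge Ps − Pb = 38 gives 2394/17 + (2/17)x − (266 - x) = 38, so x' = 146.
Then Pb = 266 − 1·146 = 120 and Ps = 2394/17 + (2/17)·146 = 158.
The subsidy expands output by 146 − 112 = 34 past the efficient level; on those units the gap between marginal cost and willingness to pay runs from 0 up to 38.
DWL = ½ × 38 × 34 = 646.

Deadweight loss = $646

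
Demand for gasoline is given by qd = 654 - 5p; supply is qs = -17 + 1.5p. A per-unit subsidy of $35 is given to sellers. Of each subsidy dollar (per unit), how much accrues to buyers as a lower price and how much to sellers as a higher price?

Pre-subsidy: 654 - 5p = -17 + 1.5p gives p* = 1342/13, q* = 1792/13.
With the subsidy, sellers receive ps = pb + 35 for each unit, where pb is the price buyers pay.
Supply in terms of pb becomes qs = -17 + 1.5(pb + 35) = 35.5 + 1.5pb. Setting this equal to demand: 654 - 5pb = 35.5 + 1.5pb, so pb = 1237/13.
Sellers receive ps = 1237/13 + 35 = 1692/13; q' = 654 − 5·(1237/13) = 2317/13.
Buyers' price falls by p* − pb = 1342/13 − 1237/13 = 105/13; sellers' price rises by ps − p* = 1692/13 − 1342/13 = 350/13.

Buyers gain 105/13 per unit; sellers gain 350/13 per unit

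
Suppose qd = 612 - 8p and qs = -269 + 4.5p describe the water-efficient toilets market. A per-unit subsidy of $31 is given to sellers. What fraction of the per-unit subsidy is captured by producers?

Pre-subsidy: 612 - 8p = -269 + 4.5p gives p* = 70.48, q* = 48.16.
With the subsidy, sellers receive ps = pb + 31 for each unit, where pb is the price buyers pay.
Supply in terms of pb becomes qs = -269 + 4.5(pb + 31) = -129.5 + 4.5pb. Setting this equal to demand: 612 - 8pb = -129.5 + 4.5pb, so pb = 59.32.
Sellers receive ps = 59.32 + 31 = 90.32; q' = 612 − 8·59.32 = 137.44.
Buyers' price falls by p* − pb = 70.48 − 59.32 = 11.16; sellers' price rises by ps − p* = 90.32 − 70.48 = 19.84.
So producers capture 19.84/31 = 0.64 of each unit of subsidy.

Producer share = 0.64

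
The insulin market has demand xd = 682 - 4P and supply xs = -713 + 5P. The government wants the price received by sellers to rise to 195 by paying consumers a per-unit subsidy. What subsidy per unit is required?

At a seller price of 195, quantity supplied is -713 + 5·195 = 262.
Buyers absorb 262 only when they pay Pb with 682 − 4·Pb = 262, i.e. Pb = 105.
s = Ps − Pb = 195 − 105 = 90.

Required subsidy s = 90 per unit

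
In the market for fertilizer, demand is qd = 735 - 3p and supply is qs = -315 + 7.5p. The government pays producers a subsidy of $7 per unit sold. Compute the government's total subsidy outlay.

Government cost = $3150

Pre-subsidy: 735 - 3p = -315 + 7.5p gives p* = 100, q* = 435.
With the subsidy, sellers receive ps = pb + 7 for each unit, where pb is the price buyers pay.
Supply in terms of pb becomes qs = -315 + 7.5(pb + 7) = -262.5 + 7.5pb. Setting this equal to demand: 735 - 3pb = -262.5 + 7.5pb, so pb = 95.
Sellers receive ps = 95 + 7 = 102; q' = 735 − 3·95 = 450.
Government outlay = subsidy × quantity = 7 × 450 = 3150.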